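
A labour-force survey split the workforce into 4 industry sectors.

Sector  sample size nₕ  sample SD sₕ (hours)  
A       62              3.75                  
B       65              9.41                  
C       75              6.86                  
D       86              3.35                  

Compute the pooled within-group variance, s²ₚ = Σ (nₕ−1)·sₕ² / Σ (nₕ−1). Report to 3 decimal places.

38.596

A: (62−1)·3.75² = 61·14.0625 = 857.8125
B: (65−1)·9.41² = 64·88.5481 = 5667.0784
C: (75−1)·6.86² = 74·47.0596 = 3482.4104
D: (86−1)·3.35² = 85·11.2225 = 953.9125
Numerator = 10961.2138; denominator = Σ(nₕ−1) = 284.
s²ₚ = 10961.2138/284 = 38.59582... → 38.596.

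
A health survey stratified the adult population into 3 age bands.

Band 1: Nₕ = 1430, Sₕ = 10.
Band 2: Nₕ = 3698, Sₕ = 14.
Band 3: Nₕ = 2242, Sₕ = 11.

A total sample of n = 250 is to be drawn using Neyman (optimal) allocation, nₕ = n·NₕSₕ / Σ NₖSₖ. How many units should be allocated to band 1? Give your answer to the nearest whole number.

39

1: NₕSₕ = 1430·10 = 14300
2: NₕSₕ = 3698·14 = 51772
3: NₕSₕ = 2242·11 = 24662
Σ NₕSₕ = 90734.
n_1 = 250·14300/90734 = 39.401... → 39.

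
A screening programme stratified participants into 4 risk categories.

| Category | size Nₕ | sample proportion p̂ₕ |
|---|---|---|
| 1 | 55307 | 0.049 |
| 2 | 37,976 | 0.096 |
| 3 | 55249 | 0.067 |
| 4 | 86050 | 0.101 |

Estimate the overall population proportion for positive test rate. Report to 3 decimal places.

0.080

Wₕ = Nₕ/N with N = 234582: 0.2358, 0.1619, 0.2355, 0.3668.
p̂_st = 0.2358·0.049 + 0.1619·0.096 + 0.2355·0.067 + 0.3668·0.101 ≈ 0.07992... → 0.080.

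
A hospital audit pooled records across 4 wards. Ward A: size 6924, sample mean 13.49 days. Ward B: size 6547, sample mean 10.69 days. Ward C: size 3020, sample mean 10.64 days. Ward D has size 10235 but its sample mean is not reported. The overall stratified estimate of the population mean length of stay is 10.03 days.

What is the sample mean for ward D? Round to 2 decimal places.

N = 6924 + 6547 + 3020 + 10235 = 26726.
Overall total = μ·N = 10.03·26726 = 268061.78.
Subtract the known strata: 6924·13.49 + 6547·10.69 + 3020·10.64 = 195524.99.
Remaining total for ward D: 268061.78 − 195524.99 = 72536.79.
Divide by its size: 72536.79 / 10235 = 7.0871... → 7.09.

7.09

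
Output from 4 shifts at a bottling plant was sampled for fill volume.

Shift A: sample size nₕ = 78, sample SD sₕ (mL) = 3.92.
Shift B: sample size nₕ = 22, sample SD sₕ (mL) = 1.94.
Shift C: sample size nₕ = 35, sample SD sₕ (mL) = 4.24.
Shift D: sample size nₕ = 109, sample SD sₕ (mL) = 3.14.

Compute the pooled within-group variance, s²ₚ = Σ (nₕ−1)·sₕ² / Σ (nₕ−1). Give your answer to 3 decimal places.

A: (78−1)·3.92² = 77·15.3664 = 1183.2128
B: (22−1)·1.94² = 21·3.7636 = 79.0356
C: (35−1)·4.24² = 34·17.9776 = 611.2384
D: (109−1)·3.14² = 108·9.8596 = 1064.8368
Numerator = 2938.3236; denominator = Σ(nₕ−1) = 240.
s²ₚ = 2938.3236/240 = 12.24302... → 12.243.

12.243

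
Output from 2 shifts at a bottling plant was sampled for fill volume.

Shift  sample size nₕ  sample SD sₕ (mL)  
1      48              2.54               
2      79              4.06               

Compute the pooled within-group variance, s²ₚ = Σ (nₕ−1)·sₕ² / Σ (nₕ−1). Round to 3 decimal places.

12.712

Degrees of freedom: 47 + 78 = 125.
Σ(nₕ−1)sₕ² = 47·6.4516 + 78·16.4836 = 1588.946.
s²ₚ = 1588.946 / 125 = 12.71157... → 12.712.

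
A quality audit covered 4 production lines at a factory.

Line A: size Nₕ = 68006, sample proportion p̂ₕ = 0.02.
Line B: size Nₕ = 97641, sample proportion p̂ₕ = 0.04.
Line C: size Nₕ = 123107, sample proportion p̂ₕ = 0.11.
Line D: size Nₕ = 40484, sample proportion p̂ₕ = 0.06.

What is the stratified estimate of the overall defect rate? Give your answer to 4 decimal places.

0.0645

Wₕ = Nₕ/N with N = 329238: 0.2066, 0.2966, 0.3739, 0.1230.
p̂_st = 0.2066·0.02 + 0.2966·0.04 + 0.3739·0.11 + 0.1230·0.06 ≈ 0.064502... → 0.0645.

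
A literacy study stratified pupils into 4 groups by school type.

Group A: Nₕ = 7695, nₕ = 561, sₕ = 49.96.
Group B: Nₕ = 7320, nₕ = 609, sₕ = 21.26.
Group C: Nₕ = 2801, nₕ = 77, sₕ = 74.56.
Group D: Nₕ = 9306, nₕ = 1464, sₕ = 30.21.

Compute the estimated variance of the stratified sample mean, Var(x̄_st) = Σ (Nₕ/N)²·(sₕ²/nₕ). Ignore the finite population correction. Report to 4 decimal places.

N = 27122; Wₕ = Nₕ/N.
group A: (7695/27122)²·49.96²/561 = 0.3581425
group B: (7320/27122)²·21.26²/609 = 0.0540615
group C: (2801/27122)²·74.56²/77 = 0.7700233
group D: (9306/27122)²·30.21²/1464 = 0.0733910
Sum = 1.2556183 → 1.2556.

1.2556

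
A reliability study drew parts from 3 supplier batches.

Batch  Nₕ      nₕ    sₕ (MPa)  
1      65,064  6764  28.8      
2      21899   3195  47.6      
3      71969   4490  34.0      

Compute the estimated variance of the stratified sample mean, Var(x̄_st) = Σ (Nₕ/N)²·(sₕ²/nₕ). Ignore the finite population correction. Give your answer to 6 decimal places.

N = 158932; Wₕ = Nₕ/N.
batch 1: (65064/158932)²·28.8²/6764 = 0.020551343
batch 2: (21899/158932)²·47.6²/3195 = 0.013463839
batch 3: (71969/158932)²·34.0²/4490 = 0.052793412
Sum = 0.086808594 → 0.086809.

0.086809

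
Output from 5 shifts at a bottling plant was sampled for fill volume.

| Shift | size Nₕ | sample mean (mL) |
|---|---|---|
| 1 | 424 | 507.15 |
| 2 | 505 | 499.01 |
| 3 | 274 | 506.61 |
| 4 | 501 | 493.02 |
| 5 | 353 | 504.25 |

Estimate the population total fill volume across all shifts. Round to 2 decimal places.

1030846.06

Population total = Σ Nₕ·x̄ₕ (each stratum's size times its mean).
424·507.15 + 505·499.01 + 274·506.61 + 501·493.02 + 353·504.25 = 215031.6 + 252000.05 + 138811.14 + 247003.02 + 178000.25 = 1030846.06.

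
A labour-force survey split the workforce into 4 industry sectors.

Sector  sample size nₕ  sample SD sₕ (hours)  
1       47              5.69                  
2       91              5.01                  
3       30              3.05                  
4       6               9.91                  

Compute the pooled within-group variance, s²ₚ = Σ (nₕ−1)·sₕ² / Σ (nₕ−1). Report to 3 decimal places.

Degrees of freedom: 46 + 90 + 29 + 5 = 170.
Σ(nₕ−1)sₕ² = 46·32.3761 + 90·25.1001 + 29·9.3025 + 5·98.2081 = 4509.1226.
s²ₚ = 4509.1226 / 170 = 26.52425... → 26.524.

26.524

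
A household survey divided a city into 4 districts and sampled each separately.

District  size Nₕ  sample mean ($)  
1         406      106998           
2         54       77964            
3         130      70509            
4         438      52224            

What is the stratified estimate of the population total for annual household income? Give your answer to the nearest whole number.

Population total = Σ Nₕ·x̄ₕ (each stratum's size times its mean).
406·106998 + 54·77964 + 130·70509 + 438·52224 = 43441188 + 4210056 + 9166170 + 22874112 = 79691526.

79691526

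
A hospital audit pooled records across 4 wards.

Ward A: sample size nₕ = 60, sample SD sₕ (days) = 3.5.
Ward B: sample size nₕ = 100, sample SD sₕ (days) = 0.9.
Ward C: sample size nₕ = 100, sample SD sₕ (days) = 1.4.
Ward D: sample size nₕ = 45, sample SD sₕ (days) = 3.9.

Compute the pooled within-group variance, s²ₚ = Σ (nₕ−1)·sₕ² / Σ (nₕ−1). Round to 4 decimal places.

Degrees of freedom: 59 + 99 + 99 + 44 = 301.
Σ(nₕ−1)sₕ² = 59·12.25 + 99·0.81 + 99·1.96 + 44·15.21 = 1666.22.
s²ₚ = 1666.22 / 301 = 5.535615... → 5.5356.

5.5356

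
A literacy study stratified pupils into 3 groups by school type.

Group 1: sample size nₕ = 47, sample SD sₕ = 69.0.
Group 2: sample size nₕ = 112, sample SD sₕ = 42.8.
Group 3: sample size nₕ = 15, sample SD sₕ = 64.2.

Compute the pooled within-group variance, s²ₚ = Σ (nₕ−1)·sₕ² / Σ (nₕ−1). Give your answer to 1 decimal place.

Degrees of freedom: 46 + 111 + 14 = 171.
Σ(nₕ−1)sₕ² = 46·4761 + 111·1831.84 + 14·4121.64 = 480043.2.
s²ₚ = 480043.2 / 171 = 2807.270... → 2807.3.

2807.3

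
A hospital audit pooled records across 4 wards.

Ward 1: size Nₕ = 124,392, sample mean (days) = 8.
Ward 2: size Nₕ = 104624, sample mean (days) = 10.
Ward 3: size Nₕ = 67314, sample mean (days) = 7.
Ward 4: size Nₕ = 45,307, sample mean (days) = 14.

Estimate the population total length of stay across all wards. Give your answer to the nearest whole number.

Population total = Σ Nₕ·x̄ₕ (each stratum's size times its mean).
124392·8 + 104624·10 + 67314·7 + 45307·14 = 995136 + 1046240 + 471198 + 634298 = 3146872.

3146872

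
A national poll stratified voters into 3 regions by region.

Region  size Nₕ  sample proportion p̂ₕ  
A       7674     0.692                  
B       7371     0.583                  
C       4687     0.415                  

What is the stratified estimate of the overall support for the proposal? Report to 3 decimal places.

Wₕ = Nₕ/N with N = 19732: 0.3889, 0.3736, 0.2375.
p̂_st = 0.3889·0.692 + 0.3736·0.583 + 0.2375·0.415 ≈ 0.58549... → 0.585.

0.585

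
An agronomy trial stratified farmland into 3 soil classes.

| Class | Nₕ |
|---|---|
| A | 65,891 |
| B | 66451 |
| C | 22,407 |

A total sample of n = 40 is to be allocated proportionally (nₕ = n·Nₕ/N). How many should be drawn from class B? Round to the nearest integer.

Share of class B = 66451/154749 = 0.42941.
Allocate 40 × 0.42941 = 17.176... → 17.

17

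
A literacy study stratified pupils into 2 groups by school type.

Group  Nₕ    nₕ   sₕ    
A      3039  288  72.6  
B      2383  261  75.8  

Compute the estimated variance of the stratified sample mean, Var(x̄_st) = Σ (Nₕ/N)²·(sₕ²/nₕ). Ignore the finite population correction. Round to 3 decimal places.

N = 5422; Wₕ = Nₕ/N.
group A: (3039/5422)²·72.6²/288 = 5.749408
group B: (2383/5422)²·75.8²/261 = 4.252330
Sum = 10.001738 → 10.002.

10.002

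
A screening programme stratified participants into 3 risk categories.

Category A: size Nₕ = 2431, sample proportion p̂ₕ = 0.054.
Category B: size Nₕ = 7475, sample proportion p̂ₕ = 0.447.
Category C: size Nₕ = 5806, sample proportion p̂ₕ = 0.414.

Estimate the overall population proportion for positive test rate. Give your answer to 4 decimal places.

Wₕ = Nₕ/N with N = 15712: 0.1547, 0.4758, 0.3695.
p̂_st = 0.1547·0.054 + 0.4758·0.447 + 0.3695·0.414 ≈ 0.374000... → 0.3740.

0.3740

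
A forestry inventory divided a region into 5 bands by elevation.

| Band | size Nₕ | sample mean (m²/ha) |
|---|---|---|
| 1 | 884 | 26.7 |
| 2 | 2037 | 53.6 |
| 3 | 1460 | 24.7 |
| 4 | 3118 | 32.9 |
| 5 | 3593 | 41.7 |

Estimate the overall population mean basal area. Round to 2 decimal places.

N = 11092; weights Wₕ = Nₕ/N = (0.0797, 0.1836, 0.1316, 0.2811, 0.3239).
x̄_st = Σ Wₕ·x̄ₕ = 0.0797·26.7 + 0.1836·53.6 + 0.1316·24.7 + 0.2811·32.9 + 0.3239·41.7 ≈ 37.9786...
→ 37.98.

37.98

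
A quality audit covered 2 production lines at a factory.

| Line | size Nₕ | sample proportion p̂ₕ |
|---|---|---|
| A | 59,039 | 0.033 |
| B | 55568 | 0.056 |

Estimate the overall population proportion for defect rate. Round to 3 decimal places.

N = 59039 + 55568 = 114607.
Overall proportion = Σ (Nₕ/N)·p̂ₕ.
Σ Nₕp̂ₕ = 1948.287 + 3111.808 = 5060.095.
5060.095 / 114607 = 0.04415... → 0.044.

0.044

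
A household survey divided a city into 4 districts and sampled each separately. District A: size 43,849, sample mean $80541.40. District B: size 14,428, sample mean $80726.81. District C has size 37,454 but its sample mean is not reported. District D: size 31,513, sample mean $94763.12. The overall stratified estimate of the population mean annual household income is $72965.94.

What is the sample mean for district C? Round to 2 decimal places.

42767.70

Σ Nₕx̄ₕ = N·μ, so 37454·x̄_C = 127244·72965.94 − (43849·80541.40 + 14428·80726.81 + 31513·94763.12).
= 9284478069.36 − 7682656463.84 = 1601821605.52.
x̄_C = 1601821605.52 / 37454 = 42767.7045... → 42767.70.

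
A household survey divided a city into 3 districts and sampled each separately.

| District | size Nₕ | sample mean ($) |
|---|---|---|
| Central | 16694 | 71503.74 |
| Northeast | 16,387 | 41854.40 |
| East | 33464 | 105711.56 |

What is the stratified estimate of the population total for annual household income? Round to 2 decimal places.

Central: 16694·71503.74 = 1193683435.56
Northeast: 16387·41854.40 = 685868052.8
East: 33464·105711.56 = 3537531643.84
τ̂ = Σ Nₕx̄ₕ = 5417083132.20.

5417083132.20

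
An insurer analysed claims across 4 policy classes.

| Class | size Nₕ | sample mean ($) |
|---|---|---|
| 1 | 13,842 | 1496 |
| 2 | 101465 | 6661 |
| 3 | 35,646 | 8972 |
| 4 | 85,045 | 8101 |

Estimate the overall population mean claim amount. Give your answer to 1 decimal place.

7226.0

x̄_st = (Σ Nₕx̄ₕ) / (Σ Nₕ) = (13842·1496 + 101465·6661 + 35646·8972 + 85045·8101) / 235998
= 1705331454 / 235998 = 7226.042... → 7226.0.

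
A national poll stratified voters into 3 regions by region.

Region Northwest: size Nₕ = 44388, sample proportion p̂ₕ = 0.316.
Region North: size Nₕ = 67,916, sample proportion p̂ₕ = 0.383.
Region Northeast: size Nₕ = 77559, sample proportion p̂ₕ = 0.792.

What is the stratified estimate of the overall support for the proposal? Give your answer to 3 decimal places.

0.534

Wₕ = Nₕ/N with N = 189863: 0.2338, 0.3577, 0.4085.
p̂_st = 0.2338·0.316 + 0.3577·0.383 + 0.4085·0.792 ≈ 0.53441... → 0.534.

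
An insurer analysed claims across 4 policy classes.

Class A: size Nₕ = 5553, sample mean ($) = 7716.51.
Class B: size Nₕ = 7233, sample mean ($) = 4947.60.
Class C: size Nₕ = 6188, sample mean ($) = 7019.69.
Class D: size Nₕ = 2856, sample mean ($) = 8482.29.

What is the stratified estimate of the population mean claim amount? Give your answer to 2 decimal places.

6701.74

N = 5553 + 7233 + 6188 + 2856 = 21830.
Weight each subgroup mean by Nₕ/N and sum.
Σ Nₕx̄ₕ = 5553·7716.51 + 7233·4947.60 + 6188·7019.69 + 2856·8482.29 = 42849780.03 + 35785990.8 + 43437841.72 + 24225420.24 = 146299032.79.
Divide by N: 146299032.79 / 21830 = 6701.7422... → 6701.74.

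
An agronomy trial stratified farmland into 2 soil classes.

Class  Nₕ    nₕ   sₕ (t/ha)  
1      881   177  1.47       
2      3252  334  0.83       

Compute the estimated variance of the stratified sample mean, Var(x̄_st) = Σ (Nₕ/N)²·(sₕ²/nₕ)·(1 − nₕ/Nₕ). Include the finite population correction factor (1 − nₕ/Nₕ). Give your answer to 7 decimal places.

0.0015891

N = 4133. Term for each stratum: Wₕ²sₕ²/nₕ·(1−nₕ/Nₕ).
Var(x̄_st) = 0.0004432810 + 0.0011458156 = 0.0015890966 → 0.0015891.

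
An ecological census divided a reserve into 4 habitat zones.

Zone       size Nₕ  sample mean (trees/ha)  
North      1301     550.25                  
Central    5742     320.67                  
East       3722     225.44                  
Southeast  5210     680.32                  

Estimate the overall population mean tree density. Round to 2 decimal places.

434.47

N = 1301 + 5742 + 3722 + 5210 = 15975.
Overall mean = Σ (Nₕ/N)·x̄ₕ — weight by population share, not a simple average.
Σ Nₕx̄ₕ = 1301·550.25 + 5742·320.67 + 3722·225.44 + 5210·680.32 = 715875.25 + 1841287.14 + 839087.68 + 3544467.2 = 6940717.27.
Divide by N: 6940717.27 / 15975 = 434.4737... → 434.47.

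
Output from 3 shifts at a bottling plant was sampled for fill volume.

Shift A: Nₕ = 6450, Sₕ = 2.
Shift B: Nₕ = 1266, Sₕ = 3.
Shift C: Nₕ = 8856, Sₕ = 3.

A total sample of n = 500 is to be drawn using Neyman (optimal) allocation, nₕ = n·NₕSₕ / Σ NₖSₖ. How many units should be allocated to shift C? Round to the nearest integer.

307

A: NₕSₕ = 6450·2 = 12900
B: NₕSₕ = 1266·3 = 3798
C: NₕSₕ = 8856·3 = 26568
Σ NₕSₕ = 43266.
n_C = 500·26568/43266 = 307.031... → 307.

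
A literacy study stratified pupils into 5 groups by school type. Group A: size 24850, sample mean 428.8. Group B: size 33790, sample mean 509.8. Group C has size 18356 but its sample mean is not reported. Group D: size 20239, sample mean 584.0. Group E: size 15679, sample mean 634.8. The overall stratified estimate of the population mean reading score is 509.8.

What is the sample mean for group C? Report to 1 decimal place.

430.9

Σ Nₕx̄ₕ = N·μ, so 18356·x̄_C = 112914·509.8 − (24850·428.8 + 33790·509.8 + 20239·584.0 + 15679·634.8).
= 57563557.2 − 49654427.2 = 7909130.
x̄_C = 7909130 / 18356 = 430.874... → 430.9.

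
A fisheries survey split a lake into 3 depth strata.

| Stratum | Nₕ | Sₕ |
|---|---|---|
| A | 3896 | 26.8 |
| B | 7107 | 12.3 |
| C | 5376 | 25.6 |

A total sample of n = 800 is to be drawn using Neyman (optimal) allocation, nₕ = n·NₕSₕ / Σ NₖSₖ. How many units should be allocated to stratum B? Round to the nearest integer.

212

Σ NₕSₕ = 3896·26.8 + 7107·12.3 + 5376·25.6 = 329454.5.
Share for B: 87416.1/329454.5 = 0.26534.
n_B = 800 × 0.26534 = 212.269... → 212.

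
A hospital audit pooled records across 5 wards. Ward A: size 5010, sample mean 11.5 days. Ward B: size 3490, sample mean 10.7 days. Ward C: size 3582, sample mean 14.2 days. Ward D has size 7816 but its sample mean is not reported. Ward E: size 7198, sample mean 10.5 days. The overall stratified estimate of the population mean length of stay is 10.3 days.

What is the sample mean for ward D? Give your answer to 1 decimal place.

7.4

N = 5010 + 3490 + 3582 + 7816 + 7198 = 27096.
Overall total = μ·N = 10.3·27096 = 279088.8.
Subtract the known strata: 5010·11.5 + 3490·10.7 + 3582·14.2 + 7198·10.5 = 221401.4.
Remaining total for ward D: 279088.8 − 221401.4 = 57687.4.
Divide by its size: 57687.4 / 7816 = 7.381... → 7.4.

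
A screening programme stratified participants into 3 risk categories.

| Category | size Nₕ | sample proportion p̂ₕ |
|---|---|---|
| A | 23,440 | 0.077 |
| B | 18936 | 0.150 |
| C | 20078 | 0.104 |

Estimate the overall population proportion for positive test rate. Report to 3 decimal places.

N = 23440 + 18936 + 20078 = 62454.
Overall proportion = Σ (Nₕ/N)·p̂ₕ.
Σ Nₕp̂ₕ = 1804.88 + 2840.4 + 2088.112 = 6733.392.
6733.392 / 62454 = 0.10781... → 0.108.

0.108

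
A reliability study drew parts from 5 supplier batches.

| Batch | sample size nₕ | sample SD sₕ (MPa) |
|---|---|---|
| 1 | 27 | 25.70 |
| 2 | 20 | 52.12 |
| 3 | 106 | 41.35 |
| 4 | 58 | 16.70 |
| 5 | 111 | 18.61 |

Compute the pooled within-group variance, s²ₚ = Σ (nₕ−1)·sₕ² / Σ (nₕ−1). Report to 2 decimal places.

953.66

Degrees of freedom: 26 + 19 + 105 + 57 + 110 = 317.
Σ(nₕ−1)sₕ² = 26·660.49 + 19·2716.4944 + 105·1709.8225 + 57·278.89 + 110·346.3321 = 302310.7571.
s²ₚ = 302310.7571 / 317 = 953.6617... → 953.66.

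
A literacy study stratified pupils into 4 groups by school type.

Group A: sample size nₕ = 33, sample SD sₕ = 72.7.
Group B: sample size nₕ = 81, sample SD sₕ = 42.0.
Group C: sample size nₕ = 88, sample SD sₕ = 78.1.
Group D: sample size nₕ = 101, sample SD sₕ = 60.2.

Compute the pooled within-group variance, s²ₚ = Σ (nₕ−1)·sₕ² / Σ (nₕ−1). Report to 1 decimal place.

A: (33−1)·72.7² = 32·5285.29 = 169129.28
B: (81−1)·42.0² = 80·1764 = 141120
C: (88−1)·78.1² = 87·6099.61 = 530666.07
D: (101−1)·60.2² = 100·3624.04 = 362404
Numerator = 1203319.35; denominator = Σ(nₕ−1) = 299.
s²ₚ = 1203319.35/299 = 4024.479... → 4024.5.

4024.5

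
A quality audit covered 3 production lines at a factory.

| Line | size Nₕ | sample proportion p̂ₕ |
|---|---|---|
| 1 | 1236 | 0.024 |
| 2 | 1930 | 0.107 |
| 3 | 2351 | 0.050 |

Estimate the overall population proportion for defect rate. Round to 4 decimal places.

0.0641

N = 1236 + 1930 + 2351 = 5517.
Overall proportion = Σ (Nₕ/N)·p̂ₕ.
Σ Nₕp̂ₕ = 29.664 + 206.51 + 117.55 = 353.724.
353.724 / 5517 = 0.064115... → 0.0641.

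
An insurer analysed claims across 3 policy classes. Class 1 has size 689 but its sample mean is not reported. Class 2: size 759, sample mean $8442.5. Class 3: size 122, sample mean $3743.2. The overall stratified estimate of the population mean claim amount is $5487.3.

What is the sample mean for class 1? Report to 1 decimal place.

2540.7

Σ Nₕx̄ₕ = N·μ, so 689·x̄_1 = 1570·5487.3 − (759·8442.5 + 122·3743.2).
= 8615061 − 6864527.9 = 1750533.1.
x̄_1 = 1750533.1 / 689 = 2540.687... → 2540.7.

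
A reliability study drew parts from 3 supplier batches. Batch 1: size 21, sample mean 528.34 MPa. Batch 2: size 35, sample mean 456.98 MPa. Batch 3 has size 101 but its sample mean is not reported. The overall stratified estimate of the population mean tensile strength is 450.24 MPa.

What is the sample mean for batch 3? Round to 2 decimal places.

Σ Nₕx̄ₕ = N·μ, so 101·x̄_3 = 157·450.24 − (21·528.34 + 35·456.98).
= 70687.68 − 27089.44 = 43598.24.
x̄_3 = 43598.24 / 101 = 431.6657... → 431.67.

431.67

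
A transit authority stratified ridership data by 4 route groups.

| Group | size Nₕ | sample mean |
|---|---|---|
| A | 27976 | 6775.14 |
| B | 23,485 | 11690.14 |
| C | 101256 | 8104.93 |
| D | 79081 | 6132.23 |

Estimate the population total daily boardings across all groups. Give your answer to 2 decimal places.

A: 27976·6775.14 = 189541316.64
B: 23485·11690.14 = 274542937.9
C: 101256·8104.93 = 820672792.08
D: 79081·6132.23 = 484942880.63
τ̂ = Σ Nₕx̄ₕ = 1769699927.25.

1769699927.25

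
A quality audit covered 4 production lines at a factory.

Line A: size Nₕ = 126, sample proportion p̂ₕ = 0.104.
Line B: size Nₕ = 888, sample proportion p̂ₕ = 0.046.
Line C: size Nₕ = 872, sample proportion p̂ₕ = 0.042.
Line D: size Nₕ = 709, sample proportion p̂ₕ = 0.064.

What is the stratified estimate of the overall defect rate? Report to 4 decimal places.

Wₕ = Nₕ/N with N = 2595: 0.0486, 0.3422, 0.3360, 0.2732.
p̂_st = 0.0486·0.104 + 0.3422·0.046 + 0.3360·0.042 + 0.2732·0.064 ≈ 0.052390... → 0.0524.

0.0524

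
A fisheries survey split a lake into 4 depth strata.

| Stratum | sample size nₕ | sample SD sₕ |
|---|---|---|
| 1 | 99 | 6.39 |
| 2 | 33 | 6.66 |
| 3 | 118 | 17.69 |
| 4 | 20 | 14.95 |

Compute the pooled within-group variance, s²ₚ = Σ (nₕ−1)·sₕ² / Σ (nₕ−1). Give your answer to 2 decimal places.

173.99

Degrees of freedom: 98 + 32 + 117 + 19 = 266.
Σ(nₕ−1)sₕ² = 98·40.8321 + 32·44.3556 + 117·312.9361 + 19·223.5025 = 46280.9962.
s²ₚ = 46280.9962 / 266 = 173.9887... → 173.99.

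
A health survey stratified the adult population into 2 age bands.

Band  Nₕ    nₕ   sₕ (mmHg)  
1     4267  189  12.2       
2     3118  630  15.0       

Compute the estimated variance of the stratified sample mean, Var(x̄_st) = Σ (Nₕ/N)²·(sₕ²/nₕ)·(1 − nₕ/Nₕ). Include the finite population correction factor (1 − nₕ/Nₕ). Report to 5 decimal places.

0.30206

N = 7385; Wₕ = Nₕ/N.
band 1: (4267/7385)²·12.2²/189·(1 − 189/4267) = 0.25126195
band 2: (3118/7385)²·15.0²/630·(1 − 630/3118) = 0.05080044
Sum = 0.30206239 → 0.30206.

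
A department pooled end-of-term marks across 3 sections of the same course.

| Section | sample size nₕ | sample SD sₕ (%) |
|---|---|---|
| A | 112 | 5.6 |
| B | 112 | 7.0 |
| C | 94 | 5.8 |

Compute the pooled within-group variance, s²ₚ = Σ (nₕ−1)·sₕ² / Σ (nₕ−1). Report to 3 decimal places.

A: (112−1)·5.6² = 111·31.36 = 3480.96
B: (112−1)·7.0² = 111·49 = 5439
C: (94−1)·5.8² = 93·33.64 = 3128.52
Numerator = 12048.48; denominator = Σ(nₕ−1) = 315.
s²ₚ = 12048.48/315 = 38.24914... → 38.249.

38.249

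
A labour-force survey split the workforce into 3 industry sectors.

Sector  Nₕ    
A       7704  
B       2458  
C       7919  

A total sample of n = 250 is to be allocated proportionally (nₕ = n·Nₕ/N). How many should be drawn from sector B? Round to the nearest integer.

34

Share of sector B = 2458/18081 = 0.13594.
Allocate 250 × 0.13594 = 33.986... → 34.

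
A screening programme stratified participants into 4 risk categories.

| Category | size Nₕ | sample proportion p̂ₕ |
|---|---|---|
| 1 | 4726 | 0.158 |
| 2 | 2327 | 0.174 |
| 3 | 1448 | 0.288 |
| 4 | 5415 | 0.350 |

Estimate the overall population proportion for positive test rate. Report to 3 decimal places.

0.249

Wₕ = Nₕ/N with N = 13916: 0.3396, 0.1672, 0.1041, 0.3891.
p̂_st = 0.3396·0.158 + 0.1672·0.174 + 0.1041·0.288 + 0.3891·0.350 ≈ 0.24891... → 0.249.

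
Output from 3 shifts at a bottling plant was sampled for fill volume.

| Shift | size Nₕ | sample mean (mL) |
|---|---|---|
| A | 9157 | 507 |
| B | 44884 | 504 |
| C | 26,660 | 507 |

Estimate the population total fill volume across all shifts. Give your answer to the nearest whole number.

40780755

A: 9157·507 = 4642599
B: 44884·504 = 22621536
C: 26660·507 = 13516620
τ̂ = Σ Nₕx̄ₕ = 40780755.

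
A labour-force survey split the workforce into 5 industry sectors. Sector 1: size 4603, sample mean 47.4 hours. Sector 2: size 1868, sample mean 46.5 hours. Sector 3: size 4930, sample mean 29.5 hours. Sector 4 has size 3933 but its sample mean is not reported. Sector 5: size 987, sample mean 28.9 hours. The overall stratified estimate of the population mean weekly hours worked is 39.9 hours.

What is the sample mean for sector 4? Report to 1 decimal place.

43.8

Σ Nₕx̄ₕ = N·μ, so 3933·x̄_4 = 16321·39.9 − (4603·47.4 + 1868·46.5 + 4930·29.5 + 987·28.9).
= 651207.9 − 479003.5 = 172204.4.
x̄_4 = 172204.4 / 3933 = 43.784... → 43.8.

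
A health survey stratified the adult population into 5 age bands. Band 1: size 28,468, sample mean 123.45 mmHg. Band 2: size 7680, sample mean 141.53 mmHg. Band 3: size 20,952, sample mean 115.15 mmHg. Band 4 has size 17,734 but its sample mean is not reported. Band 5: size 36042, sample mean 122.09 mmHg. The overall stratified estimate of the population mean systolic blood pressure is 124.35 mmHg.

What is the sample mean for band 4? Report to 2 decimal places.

N = 28468 + 7680 + 20952 + 17734 + 36042 = 110876.
Overall total = μ·N = 124.35·110876 = 13787430.6.
Subtract the known strata: 28468·123.45 + 7680·141.53 + 20952·115.15 + 36042·122.09 = 11414315.58.
Remaining total for band 4: 13787430.6 − 11414315.58 = 2373115.02.
Divide by its size: 2373115.02 / 17734 = 133.8172... → 133.82.

133.82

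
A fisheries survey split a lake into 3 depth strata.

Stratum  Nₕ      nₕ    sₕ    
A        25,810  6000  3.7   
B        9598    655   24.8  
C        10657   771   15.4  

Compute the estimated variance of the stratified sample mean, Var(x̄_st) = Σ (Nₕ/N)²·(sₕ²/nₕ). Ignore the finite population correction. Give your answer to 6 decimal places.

N = 46065; Wₕ = Nₕ/N.
stratum A: (25810/46065)²·3.7²/6000 = 0.000716285
stratum B: (9598/46065)²·24.8²/655 = 0.040764433
stratum C: (10657/46065)²·15.4²/771 = 0.016463222
Sum = 0.057943940 → 0.057944.

0.057944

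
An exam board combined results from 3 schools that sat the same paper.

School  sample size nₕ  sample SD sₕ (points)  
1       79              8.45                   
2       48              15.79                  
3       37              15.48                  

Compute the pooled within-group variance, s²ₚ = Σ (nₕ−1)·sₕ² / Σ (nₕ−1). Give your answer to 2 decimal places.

160.96

1: (79−1)·8.45² = 78·71.4025 = 5569.395
2: (48−1)·15.79² = 47·249.3241 = 11718.2327
3: (37−1)·15.48² = 36·239.6304 = 8626.6944
Numerator = 25914.3221; denominator = Σ(nₕ−1) = 161.
s²ₚ = 25914.3221/161 = 160.9585... → 160.96.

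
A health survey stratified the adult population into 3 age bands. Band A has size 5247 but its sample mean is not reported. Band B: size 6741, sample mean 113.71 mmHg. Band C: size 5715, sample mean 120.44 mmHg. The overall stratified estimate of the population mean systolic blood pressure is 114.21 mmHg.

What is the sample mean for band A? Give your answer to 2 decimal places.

108.07

N = 5247 + 6741 + 5715 = 17703.
Overall total = μ·N = 114.21·17703 = 2021859.63.
Subtract the known strata: 6741·113.71 + 5715·120.44 = 1454833.71.
Remaining total for band A: 2021859.63 − 1454833.71 = 567025.92.
Divide by its size: 567025.92 / 5247 = 108.0667... → 108.07.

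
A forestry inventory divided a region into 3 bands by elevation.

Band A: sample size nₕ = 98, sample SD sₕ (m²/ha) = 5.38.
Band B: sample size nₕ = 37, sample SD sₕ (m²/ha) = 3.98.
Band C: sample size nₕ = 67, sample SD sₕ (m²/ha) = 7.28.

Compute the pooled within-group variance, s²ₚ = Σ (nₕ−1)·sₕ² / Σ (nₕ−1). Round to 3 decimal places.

34.552

Degrees of freedom: 97 + 36 + 66 = 199.
Σ(nₕ−1)sₕ² = 97·28.9444 + 36·15.8404 + 66·52.9984 = 6875.7556.
s²ₚ = 6875.7556 / 199 = 34.55154... → 34.552.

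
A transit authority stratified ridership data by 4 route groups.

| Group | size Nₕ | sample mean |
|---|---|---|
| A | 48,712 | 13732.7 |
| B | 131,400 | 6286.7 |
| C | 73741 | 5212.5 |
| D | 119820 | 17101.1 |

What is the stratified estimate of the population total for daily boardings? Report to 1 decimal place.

Estimate total by summing Nₕ·x̄ₕ over strata.
48712·13732.7 + 131400·6286.7 + 73741·5212.5 + 119820·17101.1 = 668947282.4 + 826072380 + 384374962.5 + 2049053802 = 3928448426.9.

3928448426.9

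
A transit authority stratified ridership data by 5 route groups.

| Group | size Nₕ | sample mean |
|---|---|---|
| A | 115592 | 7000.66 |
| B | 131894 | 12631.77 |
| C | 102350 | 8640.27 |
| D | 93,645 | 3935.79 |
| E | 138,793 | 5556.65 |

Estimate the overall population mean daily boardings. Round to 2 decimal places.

7727.29

N = 582274; weights Wₕ = Nₕ/N = (0.1985, 0.2265, 0.1758, 0.1608, 0.2384).
x̄_st = Σ Wₕ·x̄ₕ = 0.1985·7000.66 + 0.2265·12631.77 + 0.1758·8640.27 + 0.1608·3935.79 + 0.2384·5556.65 ≈ 7727.2861...
→ 7727.29.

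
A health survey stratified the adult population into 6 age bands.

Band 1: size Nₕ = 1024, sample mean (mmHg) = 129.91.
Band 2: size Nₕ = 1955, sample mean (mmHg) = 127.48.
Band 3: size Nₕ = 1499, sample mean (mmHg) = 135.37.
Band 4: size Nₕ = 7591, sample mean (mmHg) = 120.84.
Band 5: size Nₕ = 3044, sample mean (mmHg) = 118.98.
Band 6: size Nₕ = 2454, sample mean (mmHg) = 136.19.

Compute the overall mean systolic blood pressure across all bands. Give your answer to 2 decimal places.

125.17

N = 17567; weights Wₕ = Nₕ/N = (0.0583, 0.1113, 0.0853, 0.4321, 0.1733, 0.1397).
x̄_st = Σ Wₕ·x̄ₕ = 0.0583·129.91 + 0.1113·127.48 + 0.0853·135.37 + 0.4321·120.84 + 0.1733·118.98 + 0.1397·136.19 ≈ 125.1695...
→ 125.17.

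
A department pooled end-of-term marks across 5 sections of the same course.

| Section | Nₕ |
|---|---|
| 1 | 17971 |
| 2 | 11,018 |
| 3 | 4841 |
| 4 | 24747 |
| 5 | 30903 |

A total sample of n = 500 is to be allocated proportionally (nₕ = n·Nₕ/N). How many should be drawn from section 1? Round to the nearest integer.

100

N = 17971 + 11018 + 4841 + 24747 + 30903 = 89480.
n_1 = 500·17971/89480 = 100.419... → 100.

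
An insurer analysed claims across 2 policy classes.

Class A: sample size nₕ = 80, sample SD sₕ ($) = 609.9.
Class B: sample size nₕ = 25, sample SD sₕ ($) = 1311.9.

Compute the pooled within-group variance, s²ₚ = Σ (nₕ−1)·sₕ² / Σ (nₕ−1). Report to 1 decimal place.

A: (80−1)·609.9² = 79·371978.01 = 29386262.79
B: (25−1)·1311.9² = 24·1721081.61 = 41305958.64
Numerator = 70692221.43; denominator = Σ(nₕ−1) = 103.
s²ₚ = 70692221.43/103 = 686332.247... → 686332.2.

686332.2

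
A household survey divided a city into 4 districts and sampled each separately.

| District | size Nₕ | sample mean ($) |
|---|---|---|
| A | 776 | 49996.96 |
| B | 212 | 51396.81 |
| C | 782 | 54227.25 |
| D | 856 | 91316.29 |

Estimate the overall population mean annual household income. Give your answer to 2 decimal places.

64838.62

N = 776 + 212 + 782 + 856 = 2626.
Weight each subgroup mean by Nₕ/N and sum.
Σ Nₕx̄ₕ = 776·49996.96 + 212·51396.81 + 782·54227.25 + 856·91316.29 = 38797640.96 + 10896123.72 + 42405709.5 + 78166744.24 = 170266218.42.
Divide by N: 170266218.42 / 2626 = 64838.6209... → 64838.62.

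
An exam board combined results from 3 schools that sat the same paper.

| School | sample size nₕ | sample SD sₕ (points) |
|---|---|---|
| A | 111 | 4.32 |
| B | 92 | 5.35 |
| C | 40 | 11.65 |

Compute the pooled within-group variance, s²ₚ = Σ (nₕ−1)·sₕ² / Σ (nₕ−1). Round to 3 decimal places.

Degrees of freedom: 110 + 91 + 39 = 240.
Σ(nₕ−1)sₕ² = 110·18.6624 + 91·28.6225 + 39·135.7225 = 9950.689.
s²ₚ = 9950.689 / 240 = 41.46120... → 41.461.

41.461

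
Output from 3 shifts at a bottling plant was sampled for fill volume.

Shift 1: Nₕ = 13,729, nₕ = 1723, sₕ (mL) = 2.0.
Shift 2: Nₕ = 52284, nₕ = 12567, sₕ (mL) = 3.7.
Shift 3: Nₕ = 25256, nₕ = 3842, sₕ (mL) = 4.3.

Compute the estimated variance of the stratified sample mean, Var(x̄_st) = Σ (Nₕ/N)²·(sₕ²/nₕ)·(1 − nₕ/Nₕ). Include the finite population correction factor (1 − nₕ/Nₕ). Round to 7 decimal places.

0.0006300

N = 91269; Wₕ = Nₕ/N.
shift 1: (13729/91269)²·2.0²/1723·(1 − 1723/13729) = 0.0000459373
shift 2: (52284/91269)²·3.7²/12567·(1 − 12567/52284) = 0.0002715629
shift 3: (25256/91269)²·4.3²/3842·(1 − 3842/25256) = 0.0003124607
Sum = 0.0006299609 → 0.0006300.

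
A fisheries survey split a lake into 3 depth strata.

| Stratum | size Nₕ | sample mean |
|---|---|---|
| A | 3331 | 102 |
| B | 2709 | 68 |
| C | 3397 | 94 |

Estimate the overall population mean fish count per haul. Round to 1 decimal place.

N = 9437; weights Wₕ = Nₕ/N = (0.3530, 0.2871, 0.3600).
x̄_st = Σ Wₕ·x̄ₕ = 0.3530·102 + 0.2871·68 + 0.3600·94 ≈ 89.360...
→ 89.4.

89.4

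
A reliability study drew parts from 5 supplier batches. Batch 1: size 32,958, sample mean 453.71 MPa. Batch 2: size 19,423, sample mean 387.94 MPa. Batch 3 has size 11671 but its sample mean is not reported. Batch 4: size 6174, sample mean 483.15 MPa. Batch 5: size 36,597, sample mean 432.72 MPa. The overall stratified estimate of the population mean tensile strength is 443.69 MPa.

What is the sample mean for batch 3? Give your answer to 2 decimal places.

521.70

N = 32958 + 19423 + 11671 + 6174 + 36597 = 106823.
Overall total = μ·N = 443.69·106823 = 47396296.87.
Subtract the known strata: 32958·453.71 + 19423·387.94 + 6174·483.15 + 36597·432.72 = 41307554.74.
Remaining total for batch 3: 47396296.87 − 41307554.74 = 6088742.13.
Divide by its size: 6088742.13 / 11671 = 521.6984... → 521.70.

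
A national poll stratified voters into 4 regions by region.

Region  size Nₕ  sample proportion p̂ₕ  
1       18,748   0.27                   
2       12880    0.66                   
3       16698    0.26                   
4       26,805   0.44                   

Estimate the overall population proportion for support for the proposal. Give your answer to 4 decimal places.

N = 18748 + 12880 + 16698 + 26805 = 75131.
Overall proportion = Σ (Nₕ/N)·p̂ₕ.
Σ Nₕp̂ₕ = 5061.96 + 8500.8 + 4341.48 + 11794.2 = 29698.44.
29698.44 / 75131 = 0.395289... → 0.3953.

0.3953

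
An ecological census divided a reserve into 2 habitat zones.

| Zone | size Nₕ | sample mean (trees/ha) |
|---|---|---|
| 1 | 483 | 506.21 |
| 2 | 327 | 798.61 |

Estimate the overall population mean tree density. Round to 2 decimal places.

x̄_st = (Σ Nₕx̄ₕ) / (Σ Nₕ) = (483·506.21 + 327·798.61) / 810
= 505644.9 / 810 = 624.2530... → 624.25.

624.25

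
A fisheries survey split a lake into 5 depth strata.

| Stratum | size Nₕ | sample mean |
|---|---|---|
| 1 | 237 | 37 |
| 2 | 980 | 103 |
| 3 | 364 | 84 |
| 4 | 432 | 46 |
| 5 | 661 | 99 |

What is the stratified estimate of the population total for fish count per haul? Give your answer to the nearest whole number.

225596

Population total = Σ Nₕ·x̄ₕ (each stratum's size times its mean).
237·37 + 980·103 + 364·84 + 432·46 + 661·99 = 8769 + 100940 + 30576 + 19872 + 65439 = 225596.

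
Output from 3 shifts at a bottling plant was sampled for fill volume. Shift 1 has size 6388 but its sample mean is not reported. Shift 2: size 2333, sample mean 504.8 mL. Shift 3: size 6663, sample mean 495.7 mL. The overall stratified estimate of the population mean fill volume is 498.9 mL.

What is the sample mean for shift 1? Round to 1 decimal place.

Σ Nₕx̄ₕ = N·μ, so 6388·x̄_1 = 15384·498.9 − (2333·504.8 + 6663·495.7).
= 7675077.6 − 4480547.5 = 3194530.1.
x̄_1 = 3194530.1 / 6388 = 500.083... → 500.1.

500.1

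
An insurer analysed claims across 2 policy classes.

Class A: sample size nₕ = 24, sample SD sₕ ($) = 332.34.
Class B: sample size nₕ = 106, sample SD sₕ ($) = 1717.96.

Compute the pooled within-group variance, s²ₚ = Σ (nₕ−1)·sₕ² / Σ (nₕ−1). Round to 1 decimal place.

2440905.8

Degrees of freedom: 23 + 105 = 128.
Σ(nₕ−1)sₕ² = 23·110449.8756 + 105·2951386.5616 = 312435936.1068.
s²ₚ = 312435936.1068 / 128 = 2440905.751... → 2440905.8.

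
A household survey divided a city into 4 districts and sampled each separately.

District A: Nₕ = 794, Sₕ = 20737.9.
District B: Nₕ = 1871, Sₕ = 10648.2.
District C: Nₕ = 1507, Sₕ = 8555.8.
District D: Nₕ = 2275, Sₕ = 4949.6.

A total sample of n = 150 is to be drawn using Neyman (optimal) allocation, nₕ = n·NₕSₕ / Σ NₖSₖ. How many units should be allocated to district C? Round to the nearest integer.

32

A: NₕSₕ = 794·20737.9 = 16465892.6
B: NₕSₕ = 1871·10648.2 = 19922782.2
C: NₕSₕ = 1507·8555.8 = 12893590.6
D: NₕSₕ = 2275·4949.6 = 11260340
Σ NₕSₕ = 60542605.4.
n_C = 150·12893590.6/60542605.4 = 31.945... → 32.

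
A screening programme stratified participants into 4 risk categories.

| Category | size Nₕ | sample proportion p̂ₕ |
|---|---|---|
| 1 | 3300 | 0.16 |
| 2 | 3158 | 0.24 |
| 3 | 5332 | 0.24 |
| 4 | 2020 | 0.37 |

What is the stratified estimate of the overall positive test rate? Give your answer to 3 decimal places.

Wₕ = Nₕ/N with N = 13810: 0.2390, 0.2287, 0.3861, 0.1463.
p̂_st = 0.2390·0.16 + 0.2287·0.24 + 0.3861·0.24 + 0.1463·0.37 ≈ 0.23990... → 0.240.

0.240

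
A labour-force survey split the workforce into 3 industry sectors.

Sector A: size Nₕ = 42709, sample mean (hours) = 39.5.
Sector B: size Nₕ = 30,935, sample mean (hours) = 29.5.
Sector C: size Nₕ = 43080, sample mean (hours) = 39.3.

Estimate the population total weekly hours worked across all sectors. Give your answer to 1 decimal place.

4292632.0

A: 42709·39.5 = 1687005.5
B: 30935·29.5 = 912582.5
C: 43080·39.3 = 1693044
τ̂ = Σ Nₕx̄ₕ = 4292632.0.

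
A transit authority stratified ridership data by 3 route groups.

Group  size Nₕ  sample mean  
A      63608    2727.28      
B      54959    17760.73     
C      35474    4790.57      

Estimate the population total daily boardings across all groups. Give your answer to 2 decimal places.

1319529466.49

A: 63608·2727.28 = 173476826.24
B: 54959·17760.73 = 976111960.07
C: 35474·4790.57 = 169940680.18
τ̂ = Σ Nₕx̄ₕ = 1319529466.49.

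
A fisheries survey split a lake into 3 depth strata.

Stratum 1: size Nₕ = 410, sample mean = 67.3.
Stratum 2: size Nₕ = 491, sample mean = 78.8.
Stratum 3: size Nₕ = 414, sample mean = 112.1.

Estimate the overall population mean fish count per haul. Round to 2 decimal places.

x̄_st = (Σ Nₕx̄ₕ) / (Σ Nₕ) = (410·67.3 + 491·78.8 + 414·112.1) / 1315
= 112693.2 / 1315 = 85.6983... → 85.70.

85.70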